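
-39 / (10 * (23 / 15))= -117 / 46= -2.54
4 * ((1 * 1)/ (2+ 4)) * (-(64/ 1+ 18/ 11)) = -1444/ 33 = -43.76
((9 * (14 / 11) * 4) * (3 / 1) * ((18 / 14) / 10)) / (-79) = -972 / 4345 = -0.22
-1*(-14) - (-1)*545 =559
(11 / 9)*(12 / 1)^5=304128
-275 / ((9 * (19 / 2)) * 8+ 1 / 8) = -2200 / 5473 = -0.40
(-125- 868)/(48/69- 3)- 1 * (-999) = 75786/53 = 1429.92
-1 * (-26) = 26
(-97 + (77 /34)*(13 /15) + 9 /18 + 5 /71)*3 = -1710322 /6035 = -283.40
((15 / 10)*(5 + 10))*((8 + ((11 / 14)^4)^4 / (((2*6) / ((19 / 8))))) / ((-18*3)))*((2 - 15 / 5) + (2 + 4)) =-41838530207625122587675 / 2509002245156395548672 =-16.68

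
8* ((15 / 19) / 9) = 40 / 57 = 0.70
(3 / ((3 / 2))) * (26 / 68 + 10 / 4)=98 / 17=5.76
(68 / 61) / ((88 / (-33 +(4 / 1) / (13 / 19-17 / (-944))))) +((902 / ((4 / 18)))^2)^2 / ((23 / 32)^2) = 4698149686206166496011597 / 8941417210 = 525436804464486.73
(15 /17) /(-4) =-15 /68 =-0.22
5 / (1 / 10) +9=59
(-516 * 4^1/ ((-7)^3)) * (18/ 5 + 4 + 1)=88752/ 1715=51.75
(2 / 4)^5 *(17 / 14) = 17 / 448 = 0.04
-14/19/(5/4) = -56/95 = -0.59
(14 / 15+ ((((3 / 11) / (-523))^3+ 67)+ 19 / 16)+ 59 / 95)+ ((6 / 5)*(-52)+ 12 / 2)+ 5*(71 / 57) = 16991738552203583 / 868256343063120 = 19.57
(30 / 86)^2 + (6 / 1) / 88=15447 / 81356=0.19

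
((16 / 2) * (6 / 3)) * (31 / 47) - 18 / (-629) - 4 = 194578 / 29563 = 6.58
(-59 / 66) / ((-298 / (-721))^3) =-22113516299 / 1746597072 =-12.66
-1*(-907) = 907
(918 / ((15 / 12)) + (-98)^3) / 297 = -4702288 / 1485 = -3166.52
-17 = -17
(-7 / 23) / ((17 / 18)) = -126 / 391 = -0.32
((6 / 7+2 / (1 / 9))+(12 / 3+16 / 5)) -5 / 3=2561 / 105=24.39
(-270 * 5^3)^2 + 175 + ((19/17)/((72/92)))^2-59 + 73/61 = 6506093312302873/5711796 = 1139062619.24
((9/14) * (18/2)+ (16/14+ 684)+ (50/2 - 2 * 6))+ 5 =9925/14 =708.93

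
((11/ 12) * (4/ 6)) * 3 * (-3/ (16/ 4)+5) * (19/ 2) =3553/ 48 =74.02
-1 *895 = -895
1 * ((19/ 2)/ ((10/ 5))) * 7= 133/ 4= 33.25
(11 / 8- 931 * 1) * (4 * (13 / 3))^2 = -837902 / 3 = -279300.67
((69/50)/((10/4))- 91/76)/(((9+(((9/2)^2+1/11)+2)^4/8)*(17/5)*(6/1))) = -22979576576/22625769532639425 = -0.00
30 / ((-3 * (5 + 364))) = -10 / 369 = -0.03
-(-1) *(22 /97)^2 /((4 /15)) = 1815 /9409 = 0.19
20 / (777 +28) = 4 / 161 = 0.02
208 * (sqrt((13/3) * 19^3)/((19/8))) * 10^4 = 16640000 * sqrt(741)/3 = 150987561.52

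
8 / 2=4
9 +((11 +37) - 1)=56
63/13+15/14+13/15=18521/2730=6.78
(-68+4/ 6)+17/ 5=-959/ 15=-63.93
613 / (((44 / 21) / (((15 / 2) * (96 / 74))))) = 1158570 / 407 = 2846.61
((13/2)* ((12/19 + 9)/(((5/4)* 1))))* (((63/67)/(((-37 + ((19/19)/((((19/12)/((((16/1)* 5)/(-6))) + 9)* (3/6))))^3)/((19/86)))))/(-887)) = 15927714450011/50225354475326385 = 0.00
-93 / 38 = -2.45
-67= -67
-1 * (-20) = 20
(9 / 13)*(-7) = -63 / 13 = -4.85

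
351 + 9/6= 705/2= 352.50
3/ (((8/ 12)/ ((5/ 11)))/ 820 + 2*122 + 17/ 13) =0.01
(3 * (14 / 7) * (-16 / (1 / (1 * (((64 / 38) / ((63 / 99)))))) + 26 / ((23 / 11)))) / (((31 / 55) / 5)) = -150971700 / 94829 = -1592.04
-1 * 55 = -55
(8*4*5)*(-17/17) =-160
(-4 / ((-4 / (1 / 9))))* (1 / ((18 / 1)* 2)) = 1 / 324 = 0.00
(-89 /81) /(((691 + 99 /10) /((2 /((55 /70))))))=-24920 /6245019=-0.00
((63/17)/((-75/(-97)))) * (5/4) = 5.99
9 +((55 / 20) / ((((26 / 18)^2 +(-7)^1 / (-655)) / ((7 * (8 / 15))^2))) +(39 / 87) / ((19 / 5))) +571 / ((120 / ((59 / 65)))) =7582553680289 / 239090911800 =31.71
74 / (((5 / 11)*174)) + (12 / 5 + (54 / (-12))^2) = 41039 / 1740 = 23.59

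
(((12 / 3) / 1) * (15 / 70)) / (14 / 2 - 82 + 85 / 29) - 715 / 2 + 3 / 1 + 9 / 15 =-5177731 / 14630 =-353.91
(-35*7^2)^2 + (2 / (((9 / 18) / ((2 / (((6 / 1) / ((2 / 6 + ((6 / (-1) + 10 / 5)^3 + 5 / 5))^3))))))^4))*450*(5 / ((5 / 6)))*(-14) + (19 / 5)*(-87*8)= -436658792523336729906017950542977 / 7971615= -54776703657080369524370900.00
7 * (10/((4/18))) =315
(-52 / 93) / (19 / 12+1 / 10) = -1040 / 3131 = -0.33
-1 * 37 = -37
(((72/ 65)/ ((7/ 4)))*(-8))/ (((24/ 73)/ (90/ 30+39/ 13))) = -42048/ 455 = -92.41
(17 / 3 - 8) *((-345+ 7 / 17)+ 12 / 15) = 204554 / 255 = 802.17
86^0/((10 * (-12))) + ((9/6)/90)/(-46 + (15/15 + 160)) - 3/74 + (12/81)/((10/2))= -87769/4595400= -0.02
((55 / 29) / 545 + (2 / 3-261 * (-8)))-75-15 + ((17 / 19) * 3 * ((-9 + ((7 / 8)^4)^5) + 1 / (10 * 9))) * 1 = 2051050465776881514895059541 / 1038649689677739337973760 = 1974.73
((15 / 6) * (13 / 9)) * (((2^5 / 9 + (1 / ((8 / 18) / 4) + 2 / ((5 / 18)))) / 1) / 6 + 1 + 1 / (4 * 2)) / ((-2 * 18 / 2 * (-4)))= 62023 / 279936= 0.22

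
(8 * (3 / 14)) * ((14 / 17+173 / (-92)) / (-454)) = 4959 / 1242598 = 0.00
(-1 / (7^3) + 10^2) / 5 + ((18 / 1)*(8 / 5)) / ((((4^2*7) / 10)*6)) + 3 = 40179 / 1715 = 23.43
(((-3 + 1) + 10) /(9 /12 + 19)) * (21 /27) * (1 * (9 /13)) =224 /1027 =0.22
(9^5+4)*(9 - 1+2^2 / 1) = 708636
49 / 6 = 8.17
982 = 982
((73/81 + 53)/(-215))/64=-2183/557280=-0.00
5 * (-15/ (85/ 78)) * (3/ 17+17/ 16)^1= -85.27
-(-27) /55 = 27 /55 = 0.49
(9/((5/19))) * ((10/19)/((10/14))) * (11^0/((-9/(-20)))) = 56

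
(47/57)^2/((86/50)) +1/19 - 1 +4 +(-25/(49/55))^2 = 265290106174/335436507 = 790.88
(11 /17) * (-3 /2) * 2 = -1.94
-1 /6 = -0.17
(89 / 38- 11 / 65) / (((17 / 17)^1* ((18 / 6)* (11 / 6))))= 5367 / 13585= 0.40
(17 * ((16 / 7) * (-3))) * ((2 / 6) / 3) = -272 / 21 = -12.95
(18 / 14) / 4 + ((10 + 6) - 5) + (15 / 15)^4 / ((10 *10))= 1983 / 175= 11.33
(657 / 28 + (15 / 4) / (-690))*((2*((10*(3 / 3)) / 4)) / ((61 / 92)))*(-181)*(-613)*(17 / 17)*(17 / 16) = 284957816075 / 13664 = 20854641.11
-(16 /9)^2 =-256 /81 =-3.16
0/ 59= 0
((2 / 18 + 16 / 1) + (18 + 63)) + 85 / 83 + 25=91982 / 747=123.14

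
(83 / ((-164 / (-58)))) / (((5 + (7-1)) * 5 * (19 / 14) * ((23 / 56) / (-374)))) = -32080496 / 89585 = -358.10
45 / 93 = 15 / 31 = 0.48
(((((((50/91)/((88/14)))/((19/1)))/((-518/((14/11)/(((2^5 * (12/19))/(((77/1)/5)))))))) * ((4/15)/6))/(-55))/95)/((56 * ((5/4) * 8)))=1/7643420928000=0.00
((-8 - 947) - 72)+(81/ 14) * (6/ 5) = -35702/ 35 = -1020.06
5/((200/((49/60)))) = 49/2400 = 0.02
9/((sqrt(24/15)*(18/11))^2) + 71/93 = 25571/8928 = 2.86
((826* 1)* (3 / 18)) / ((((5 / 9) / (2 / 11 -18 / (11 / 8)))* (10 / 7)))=-615783 / 275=-2239.21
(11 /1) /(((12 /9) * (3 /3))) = 33 /4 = 8.25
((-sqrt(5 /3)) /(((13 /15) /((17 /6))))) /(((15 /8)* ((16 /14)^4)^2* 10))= -98001617* sqrt(15) /4907335680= -0.08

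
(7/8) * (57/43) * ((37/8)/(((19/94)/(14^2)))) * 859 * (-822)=-631756825119/172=-3673004797.20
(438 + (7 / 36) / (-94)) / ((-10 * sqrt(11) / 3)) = -296437 * sqrt(11) / 24816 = -39.62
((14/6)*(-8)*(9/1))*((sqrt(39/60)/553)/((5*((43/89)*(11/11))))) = -1068*sqrt(65)/84925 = -0.10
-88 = -88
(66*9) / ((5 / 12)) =7128 / 5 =1425.60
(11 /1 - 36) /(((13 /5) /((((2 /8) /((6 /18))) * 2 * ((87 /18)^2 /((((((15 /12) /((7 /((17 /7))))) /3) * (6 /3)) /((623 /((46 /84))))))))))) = -13478433675 /10166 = -1325834.51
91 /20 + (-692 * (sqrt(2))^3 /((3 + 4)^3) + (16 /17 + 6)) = 3907 /340 - 1384 * sqrt(2) /343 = 5.78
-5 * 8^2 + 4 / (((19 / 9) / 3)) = -5972 / 19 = -314.32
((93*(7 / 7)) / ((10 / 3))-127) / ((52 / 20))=-991 / 26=-38.12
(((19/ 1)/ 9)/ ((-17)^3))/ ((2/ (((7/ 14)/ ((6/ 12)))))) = -19/ 88434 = -0.00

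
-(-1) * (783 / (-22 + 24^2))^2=613089 / 306916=2.00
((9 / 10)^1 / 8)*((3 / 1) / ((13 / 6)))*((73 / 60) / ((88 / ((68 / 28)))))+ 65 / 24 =52152521 / 19219200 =2.71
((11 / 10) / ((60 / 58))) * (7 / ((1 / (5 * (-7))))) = -15631 / 60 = -260.52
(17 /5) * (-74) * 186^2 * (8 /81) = -38686016 /45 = -859689.24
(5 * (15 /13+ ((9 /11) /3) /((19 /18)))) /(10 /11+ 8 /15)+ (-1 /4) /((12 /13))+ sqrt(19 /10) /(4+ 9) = sqrt(190) /130+ 6524491 /1410864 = 4.73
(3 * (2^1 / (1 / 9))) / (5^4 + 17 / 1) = 9 / 107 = 0.08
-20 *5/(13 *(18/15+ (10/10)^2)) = -3.50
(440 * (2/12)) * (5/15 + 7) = 4840/9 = 537.78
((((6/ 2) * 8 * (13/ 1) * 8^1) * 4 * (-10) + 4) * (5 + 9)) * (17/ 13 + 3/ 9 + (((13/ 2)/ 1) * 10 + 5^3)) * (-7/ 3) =73125077872/ 117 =625000665.57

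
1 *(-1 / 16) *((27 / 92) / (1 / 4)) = -27 / 368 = -0.07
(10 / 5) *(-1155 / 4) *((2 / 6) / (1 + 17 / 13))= -1001 / 12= -83.42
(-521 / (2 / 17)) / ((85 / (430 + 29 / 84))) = -18833629 / 840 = -22420.99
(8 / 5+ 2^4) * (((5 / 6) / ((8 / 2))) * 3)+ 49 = 60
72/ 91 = 0.79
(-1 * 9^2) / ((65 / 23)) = -1863 / 65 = -28.66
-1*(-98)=98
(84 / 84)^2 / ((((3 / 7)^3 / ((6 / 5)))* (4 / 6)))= 343 / 15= 22.87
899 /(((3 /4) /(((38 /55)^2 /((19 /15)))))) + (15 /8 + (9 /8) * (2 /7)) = 15378991 /33880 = 453.93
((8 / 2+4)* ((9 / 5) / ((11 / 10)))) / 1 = 144 / 11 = 13.09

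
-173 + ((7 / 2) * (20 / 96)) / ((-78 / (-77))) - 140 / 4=-776057 / 3744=-207.28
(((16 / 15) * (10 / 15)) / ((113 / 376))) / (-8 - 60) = -3008 / 86445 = -0.03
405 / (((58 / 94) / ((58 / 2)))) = 19035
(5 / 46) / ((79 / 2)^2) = 10 / 143543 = 0.00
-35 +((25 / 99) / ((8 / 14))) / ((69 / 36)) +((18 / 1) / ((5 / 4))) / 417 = -18322834 / 527505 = -34.73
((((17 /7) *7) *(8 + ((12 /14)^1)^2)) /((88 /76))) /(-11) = -69122 /5929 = -11.66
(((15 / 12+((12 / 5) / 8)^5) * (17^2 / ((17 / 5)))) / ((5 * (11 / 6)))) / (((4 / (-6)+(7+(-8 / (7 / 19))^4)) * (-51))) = -0.00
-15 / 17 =-0.88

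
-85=-85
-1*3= -3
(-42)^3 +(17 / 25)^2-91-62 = -46400336 / 625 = -74240.54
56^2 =3136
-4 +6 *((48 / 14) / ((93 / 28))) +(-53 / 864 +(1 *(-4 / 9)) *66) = -728555 / 26784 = -27.20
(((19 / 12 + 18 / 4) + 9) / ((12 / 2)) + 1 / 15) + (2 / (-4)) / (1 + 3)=221 / 90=2.46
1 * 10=10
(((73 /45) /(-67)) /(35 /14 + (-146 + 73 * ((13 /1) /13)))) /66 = 73 /14028795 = 0.00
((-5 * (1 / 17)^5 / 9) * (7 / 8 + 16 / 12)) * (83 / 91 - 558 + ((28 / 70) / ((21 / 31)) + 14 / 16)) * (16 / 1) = 45938863 / 5980437684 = 0.01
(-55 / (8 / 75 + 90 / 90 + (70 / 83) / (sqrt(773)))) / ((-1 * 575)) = 72928572915 / 843127551559-71898750 * sqrt(773) / 843127551559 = 0.08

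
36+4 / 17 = 616 / 17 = 36.24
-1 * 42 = -42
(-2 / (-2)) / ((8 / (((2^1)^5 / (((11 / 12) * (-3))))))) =-16 / 11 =-1.45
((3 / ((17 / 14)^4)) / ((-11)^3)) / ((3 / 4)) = -153664 / 111166451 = -0.00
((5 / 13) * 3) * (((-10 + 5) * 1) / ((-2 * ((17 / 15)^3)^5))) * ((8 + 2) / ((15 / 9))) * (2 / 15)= 13136816711425781250 / 37211499669627605309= 0.35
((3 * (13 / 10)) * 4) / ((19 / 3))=234 / 95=2.46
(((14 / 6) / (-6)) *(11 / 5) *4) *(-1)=154 / 45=3.42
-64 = -64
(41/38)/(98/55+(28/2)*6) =2255/179284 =0.01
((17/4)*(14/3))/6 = 119/36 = 3.31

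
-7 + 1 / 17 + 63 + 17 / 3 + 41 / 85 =15863 / 255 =62.21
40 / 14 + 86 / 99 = 2582 / 693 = 3.73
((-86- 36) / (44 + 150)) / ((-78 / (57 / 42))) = 1159 / 105924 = 0.01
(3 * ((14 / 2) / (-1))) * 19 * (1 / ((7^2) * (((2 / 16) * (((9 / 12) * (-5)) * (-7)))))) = -608 / 245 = -2.48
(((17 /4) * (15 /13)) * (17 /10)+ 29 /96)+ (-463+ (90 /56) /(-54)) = -1323187 /2912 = -454.39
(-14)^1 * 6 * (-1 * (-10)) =-840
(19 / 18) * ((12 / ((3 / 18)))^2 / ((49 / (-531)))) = -2905632 / 49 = -59298.61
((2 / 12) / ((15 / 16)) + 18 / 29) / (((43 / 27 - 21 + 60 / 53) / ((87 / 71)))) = -248517 / 4641980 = -0.05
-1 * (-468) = 468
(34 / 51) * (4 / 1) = 8 / 3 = 2.67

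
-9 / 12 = -3 / 4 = -0.75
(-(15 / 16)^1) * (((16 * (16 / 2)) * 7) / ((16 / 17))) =-1785 / 2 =-892.50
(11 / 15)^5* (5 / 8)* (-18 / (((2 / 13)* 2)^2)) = -27217619 / 1080000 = -25.20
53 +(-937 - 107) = -991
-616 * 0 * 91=0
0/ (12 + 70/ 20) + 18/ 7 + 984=6906/ 7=986.57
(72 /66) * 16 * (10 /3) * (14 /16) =560 /11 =50.91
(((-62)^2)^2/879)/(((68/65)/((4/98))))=655.87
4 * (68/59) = 272/59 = 4.61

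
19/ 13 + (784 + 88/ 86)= 439645/ 559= 786.48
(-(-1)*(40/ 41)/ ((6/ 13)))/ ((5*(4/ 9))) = 39/ 41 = 0.95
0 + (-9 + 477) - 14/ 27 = 12622/ 27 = 467.48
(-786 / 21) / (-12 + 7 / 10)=2620 / 791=3.31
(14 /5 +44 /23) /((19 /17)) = 9214 /2185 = 4.22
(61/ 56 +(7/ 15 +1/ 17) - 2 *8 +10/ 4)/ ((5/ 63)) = -509163/ 3400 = -149.75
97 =97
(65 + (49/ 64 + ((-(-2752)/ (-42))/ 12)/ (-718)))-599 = -771839351/ 1447488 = -533.23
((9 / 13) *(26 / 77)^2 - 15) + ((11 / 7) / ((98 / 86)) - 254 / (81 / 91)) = -1004825258 / 3361743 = -298.90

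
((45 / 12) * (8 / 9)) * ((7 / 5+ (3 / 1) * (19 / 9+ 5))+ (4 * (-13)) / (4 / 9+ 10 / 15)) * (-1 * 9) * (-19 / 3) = -13718 / 3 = -4572.67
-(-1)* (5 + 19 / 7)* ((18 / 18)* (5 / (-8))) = -4.82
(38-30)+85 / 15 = 41 / 3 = 13.67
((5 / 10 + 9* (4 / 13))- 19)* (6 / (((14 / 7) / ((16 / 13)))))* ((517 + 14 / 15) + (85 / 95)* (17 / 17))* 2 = -967635104 / 16055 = -60270.02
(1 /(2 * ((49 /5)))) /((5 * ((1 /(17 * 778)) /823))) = 5442499 /49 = 111071.41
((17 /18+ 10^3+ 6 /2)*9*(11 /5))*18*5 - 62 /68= 60826955 /34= 1789028.09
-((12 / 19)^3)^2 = -0.06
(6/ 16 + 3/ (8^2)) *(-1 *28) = -189/ 16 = -11.81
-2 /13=-0.15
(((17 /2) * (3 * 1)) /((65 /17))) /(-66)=-0.10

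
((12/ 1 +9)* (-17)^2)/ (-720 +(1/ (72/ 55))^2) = -31461696/ 3729455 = -8.44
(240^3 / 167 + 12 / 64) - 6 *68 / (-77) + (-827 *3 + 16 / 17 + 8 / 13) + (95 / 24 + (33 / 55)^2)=80308.80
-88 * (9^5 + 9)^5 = -63223181950257801355555584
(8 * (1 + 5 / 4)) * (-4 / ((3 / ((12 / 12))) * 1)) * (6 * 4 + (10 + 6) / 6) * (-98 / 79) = 62720 / 79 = 793.92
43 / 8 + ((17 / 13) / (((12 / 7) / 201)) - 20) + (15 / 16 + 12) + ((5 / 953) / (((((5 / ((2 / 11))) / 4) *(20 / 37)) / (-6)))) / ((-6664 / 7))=196733371829 / 1297376080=151.64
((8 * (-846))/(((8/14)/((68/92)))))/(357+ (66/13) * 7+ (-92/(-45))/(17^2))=-34040899620/1526411353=-22.30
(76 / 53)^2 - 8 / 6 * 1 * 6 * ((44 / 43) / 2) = -2.04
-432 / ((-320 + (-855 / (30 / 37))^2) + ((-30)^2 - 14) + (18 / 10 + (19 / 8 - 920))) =-17280 / 44464817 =-0.00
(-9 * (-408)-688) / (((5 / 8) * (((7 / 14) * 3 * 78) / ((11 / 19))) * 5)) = 262592 / 55575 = 4.73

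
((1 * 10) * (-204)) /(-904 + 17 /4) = 8160 /3599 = 2.27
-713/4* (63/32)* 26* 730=-213140655/32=-6660645.47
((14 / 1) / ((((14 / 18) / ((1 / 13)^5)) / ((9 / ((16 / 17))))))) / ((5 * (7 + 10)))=81 / 14851720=0.00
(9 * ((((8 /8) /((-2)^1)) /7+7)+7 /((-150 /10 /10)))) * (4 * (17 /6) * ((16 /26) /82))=6460 /3731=1.73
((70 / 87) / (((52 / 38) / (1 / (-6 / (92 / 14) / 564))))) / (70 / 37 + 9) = -15198860 / 455793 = -33.35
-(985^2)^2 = -941336550625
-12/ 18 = -2/ 3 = -0.67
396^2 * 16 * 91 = 228324096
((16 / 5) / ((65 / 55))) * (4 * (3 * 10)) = 4224 / 13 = 324.92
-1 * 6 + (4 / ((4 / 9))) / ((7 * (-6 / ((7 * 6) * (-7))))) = 57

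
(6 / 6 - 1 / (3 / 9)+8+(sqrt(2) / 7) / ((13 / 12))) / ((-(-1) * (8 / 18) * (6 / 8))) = 36 * sqrt(2) / 91+18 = 18.56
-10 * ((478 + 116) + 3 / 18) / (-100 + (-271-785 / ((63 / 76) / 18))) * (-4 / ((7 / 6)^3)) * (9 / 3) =-5133600 / 1991311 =-2.58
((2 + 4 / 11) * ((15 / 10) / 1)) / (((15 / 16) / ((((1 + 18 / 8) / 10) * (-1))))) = -338 / 275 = -1.23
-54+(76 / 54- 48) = -2716 / 27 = -100.59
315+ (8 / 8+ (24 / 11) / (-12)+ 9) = 3573 / 11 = 324.82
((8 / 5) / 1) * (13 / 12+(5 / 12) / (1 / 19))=72 / 5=14.40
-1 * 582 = -582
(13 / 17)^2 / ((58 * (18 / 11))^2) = 0.00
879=879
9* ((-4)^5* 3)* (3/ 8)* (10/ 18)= -5760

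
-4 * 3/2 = -6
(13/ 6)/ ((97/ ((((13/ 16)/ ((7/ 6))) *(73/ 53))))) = 12337/ 575792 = 0.02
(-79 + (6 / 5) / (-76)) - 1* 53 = -25083 / 190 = -132.02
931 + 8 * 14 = 1043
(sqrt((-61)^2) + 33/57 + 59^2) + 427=75422/19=3969.58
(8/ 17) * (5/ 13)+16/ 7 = 3816/ 1547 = 2.47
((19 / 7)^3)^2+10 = 48222371 / 117649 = 409.88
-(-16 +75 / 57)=279 / 19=14.68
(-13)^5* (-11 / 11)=371293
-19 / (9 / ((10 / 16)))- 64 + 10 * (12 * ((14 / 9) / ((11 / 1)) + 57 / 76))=32987 / 792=41.65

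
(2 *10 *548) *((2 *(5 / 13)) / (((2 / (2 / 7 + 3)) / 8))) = 10083200 / 91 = 110804.40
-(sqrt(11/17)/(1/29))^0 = -1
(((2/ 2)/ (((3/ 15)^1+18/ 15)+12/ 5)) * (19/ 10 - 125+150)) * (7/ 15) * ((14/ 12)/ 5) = 13181/ 17100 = 0.77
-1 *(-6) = 6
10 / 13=0.77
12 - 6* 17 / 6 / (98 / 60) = 78 / 49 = 1.59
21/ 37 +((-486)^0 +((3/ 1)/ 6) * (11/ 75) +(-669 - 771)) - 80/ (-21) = -18577417/ 12950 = -1434.55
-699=-699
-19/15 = -1.27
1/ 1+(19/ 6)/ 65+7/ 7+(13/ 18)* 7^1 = 4156/ 585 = 7.10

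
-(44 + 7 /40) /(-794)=1767 /31760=0.06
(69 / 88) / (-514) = -69 / 45232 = -0.00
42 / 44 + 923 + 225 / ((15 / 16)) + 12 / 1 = 25871 / 22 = 1175.95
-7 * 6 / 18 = -7 / 3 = -2.33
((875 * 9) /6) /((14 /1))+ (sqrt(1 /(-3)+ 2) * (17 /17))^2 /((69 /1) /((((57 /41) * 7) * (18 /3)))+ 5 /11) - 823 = -41838351 /57452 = -728.23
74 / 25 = 2.96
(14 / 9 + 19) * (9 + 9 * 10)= 2035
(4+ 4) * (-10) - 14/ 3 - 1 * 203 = -863/ 3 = -287.67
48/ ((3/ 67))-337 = 735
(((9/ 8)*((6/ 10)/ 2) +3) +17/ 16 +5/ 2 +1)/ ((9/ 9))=79/ 10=7.90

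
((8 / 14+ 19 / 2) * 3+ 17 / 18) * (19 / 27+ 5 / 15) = 7852 / 243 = 32.31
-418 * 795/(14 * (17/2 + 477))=-332310/6797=-48.89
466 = 466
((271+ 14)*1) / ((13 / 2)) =570 / 13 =43.85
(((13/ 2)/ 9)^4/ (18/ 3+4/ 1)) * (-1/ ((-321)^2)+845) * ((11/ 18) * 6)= 6838689281281/ 81126240120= 84.30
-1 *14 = -14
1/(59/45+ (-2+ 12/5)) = 45/77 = 0.58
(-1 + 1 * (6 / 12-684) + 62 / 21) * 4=-57250 / 21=-2726.19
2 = 2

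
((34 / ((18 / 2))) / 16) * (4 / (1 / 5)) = 85 / 18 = 4.72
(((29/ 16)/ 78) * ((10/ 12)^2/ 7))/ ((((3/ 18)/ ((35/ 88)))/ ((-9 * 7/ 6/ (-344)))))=25375/ 151117824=0.00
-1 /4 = -0.25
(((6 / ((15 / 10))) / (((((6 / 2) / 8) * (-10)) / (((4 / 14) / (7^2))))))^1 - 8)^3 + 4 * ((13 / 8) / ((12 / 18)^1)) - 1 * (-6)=-270995003711177 / 544773694500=-497.45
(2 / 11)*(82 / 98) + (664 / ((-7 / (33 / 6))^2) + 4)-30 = 207014 / 539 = 384.07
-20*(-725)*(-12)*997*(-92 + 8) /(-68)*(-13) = 2785852588.24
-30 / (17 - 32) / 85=2 / 85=0.02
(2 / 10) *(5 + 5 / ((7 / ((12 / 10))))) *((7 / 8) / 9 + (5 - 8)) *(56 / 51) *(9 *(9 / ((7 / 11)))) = -282777 / 595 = -475.26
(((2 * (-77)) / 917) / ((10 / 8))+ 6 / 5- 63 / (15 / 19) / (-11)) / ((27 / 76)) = 4555972 / 194535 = 23.42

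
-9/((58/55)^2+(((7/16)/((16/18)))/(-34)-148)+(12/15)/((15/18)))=13164800/213478071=0.06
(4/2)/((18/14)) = 14/9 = 1.56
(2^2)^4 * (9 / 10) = 1152 / 5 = 230.40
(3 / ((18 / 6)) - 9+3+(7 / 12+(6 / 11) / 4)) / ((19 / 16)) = -2260 / 627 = -3.60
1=1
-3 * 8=-24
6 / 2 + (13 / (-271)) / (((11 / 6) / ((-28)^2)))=-52209 / 2981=-17.51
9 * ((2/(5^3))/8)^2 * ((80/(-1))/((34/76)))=-342/53125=-0.01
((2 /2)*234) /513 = 26 /57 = 0.46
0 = 0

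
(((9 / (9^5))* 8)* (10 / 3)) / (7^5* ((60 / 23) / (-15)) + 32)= -460 / 327190509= -0.00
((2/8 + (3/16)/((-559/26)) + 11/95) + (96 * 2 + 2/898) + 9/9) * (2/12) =2837222821/88039920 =32.23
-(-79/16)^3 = 493039/4096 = 120.37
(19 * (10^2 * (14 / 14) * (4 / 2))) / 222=1900 / 111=17.12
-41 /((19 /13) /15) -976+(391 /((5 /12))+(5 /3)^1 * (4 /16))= -522089 /1140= -457.97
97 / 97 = 1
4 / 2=2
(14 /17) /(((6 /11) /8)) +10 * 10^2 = 1012.08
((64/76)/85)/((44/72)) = 288/17765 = 0.02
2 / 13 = 0.15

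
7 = 7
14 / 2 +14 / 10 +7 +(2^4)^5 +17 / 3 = 1048597.07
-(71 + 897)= -968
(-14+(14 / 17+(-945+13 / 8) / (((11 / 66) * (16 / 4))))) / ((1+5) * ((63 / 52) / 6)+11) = -5050253 / 43180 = -116.96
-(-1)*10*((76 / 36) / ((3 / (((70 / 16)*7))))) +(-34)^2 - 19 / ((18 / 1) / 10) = 1360.95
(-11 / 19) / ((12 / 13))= -0.63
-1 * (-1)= 1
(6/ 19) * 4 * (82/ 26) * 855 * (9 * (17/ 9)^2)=1421880/ 13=109375.38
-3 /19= -0.16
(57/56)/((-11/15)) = -855/616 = -1.39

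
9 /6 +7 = 17 /2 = 8.50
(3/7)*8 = 24/7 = 3.43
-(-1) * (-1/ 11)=-1/ 11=-0.09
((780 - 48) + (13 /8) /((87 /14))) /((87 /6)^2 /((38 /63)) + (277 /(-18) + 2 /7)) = 203351946 /92605729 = 2.20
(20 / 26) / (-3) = -10 / 39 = -0.26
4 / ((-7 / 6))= -3.43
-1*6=-6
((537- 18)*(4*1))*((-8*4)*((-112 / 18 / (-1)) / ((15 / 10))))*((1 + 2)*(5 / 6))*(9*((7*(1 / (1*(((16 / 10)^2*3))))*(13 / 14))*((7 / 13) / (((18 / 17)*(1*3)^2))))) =-72054500 / 243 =-296520.58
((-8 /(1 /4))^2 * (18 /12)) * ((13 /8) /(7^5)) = 2496 /16807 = 0.15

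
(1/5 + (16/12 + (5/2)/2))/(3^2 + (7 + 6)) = 167/1320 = 0.13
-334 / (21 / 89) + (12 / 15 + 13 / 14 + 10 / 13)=-1413.03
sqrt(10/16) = sqrt(10)/4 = 0.79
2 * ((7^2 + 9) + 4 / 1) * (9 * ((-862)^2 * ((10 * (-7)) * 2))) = -116093194560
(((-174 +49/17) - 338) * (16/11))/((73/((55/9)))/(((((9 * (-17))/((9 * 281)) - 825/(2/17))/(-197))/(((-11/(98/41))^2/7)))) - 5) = 5395618935487200/29032955601001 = 185.84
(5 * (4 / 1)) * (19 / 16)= 95 / 4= 23.75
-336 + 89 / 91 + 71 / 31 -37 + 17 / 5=-5167108 / 14105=-366.33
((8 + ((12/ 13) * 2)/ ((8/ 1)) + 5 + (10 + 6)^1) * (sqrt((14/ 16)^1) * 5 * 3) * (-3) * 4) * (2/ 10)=-3420 * sqrt(14)/ 13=-984.34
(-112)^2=12544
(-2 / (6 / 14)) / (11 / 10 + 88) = -140 / 2673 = -0.05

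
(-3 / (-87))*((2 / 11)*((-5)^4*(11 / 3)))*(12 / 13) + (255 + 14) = 106413 / 377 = 282.26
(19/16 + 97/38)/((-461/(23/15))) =-8717/700720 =-0.01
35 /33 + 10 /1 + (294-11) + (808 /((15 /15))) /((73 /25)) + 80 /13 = 18067616 /31317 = 576.93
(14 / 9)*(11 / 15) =154 / 135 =1.14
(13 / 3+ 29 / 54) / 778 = 263 / 42012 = 0.01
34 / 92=17 / 46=0.37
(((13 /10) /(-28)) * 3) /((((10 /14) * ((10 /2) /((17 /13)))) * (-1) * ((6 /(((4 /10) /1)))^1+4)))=51 /19000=0.00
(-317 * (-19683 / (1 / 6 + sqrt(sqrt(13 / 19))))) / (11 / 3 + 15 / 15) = -2021601564 * sqrt(247) / 117803 - 1066956381 / 117803 + 336933594 * 13^(1 / 4) * 19^(3 / 4) / 117803 + 12129609384 * 13^(3 / 4) * 19^(1 / 4) / 117803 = 1242420.73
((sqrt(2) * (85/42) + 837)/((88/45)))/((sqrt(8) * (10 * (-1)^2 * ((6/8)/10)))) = 425/616 + 12555 * sqrt(2)/88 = 202.46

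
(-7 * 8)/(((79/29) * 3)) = -1624/237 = -6.85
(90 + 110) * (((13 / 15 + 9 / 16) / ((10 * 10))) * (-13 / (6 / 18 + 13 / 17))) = -10829 / 320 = -33.84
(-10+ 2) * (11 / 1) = -88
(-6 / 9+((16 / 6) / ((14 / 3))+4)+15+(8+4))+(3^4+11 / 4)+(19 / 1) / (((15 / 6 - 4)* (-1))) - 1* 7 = 3369 / 28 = 120.32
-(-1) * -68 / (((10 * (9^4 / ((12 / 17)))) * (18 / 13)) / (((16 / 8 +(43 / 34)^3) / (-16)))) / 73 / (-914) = -137033 / 68823354411072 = -0.00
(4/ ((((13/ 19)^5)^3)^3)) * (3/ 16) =10496229007328811683188804083368894635756579113610988174697/ 536427266852999736614632449688344442975237260112372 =19566919.24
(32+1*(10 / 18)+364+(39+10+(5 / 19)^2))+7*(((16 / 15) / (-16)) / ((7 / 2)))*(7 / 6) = 804072 / 1805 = 445.47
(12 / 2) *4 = 24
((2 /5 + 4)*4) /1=88 /5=17.60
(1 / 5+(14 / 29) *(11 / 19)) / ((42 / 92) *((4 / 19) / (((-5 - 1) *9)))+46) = 0.01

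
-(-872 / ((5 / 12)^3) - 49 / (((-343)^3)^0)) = 1512941 / 125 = 12103.53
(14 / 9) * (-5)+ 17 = 83 / 9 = 9.22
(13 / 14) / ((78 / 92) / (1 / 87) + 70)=299 / 46291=0.01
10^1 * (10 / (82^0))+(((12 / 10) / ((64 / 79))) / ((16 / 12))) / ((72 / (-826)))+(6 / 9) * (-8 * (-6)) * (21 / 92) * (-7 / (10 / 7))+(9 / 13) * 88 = 86025391 / 765440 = 112.39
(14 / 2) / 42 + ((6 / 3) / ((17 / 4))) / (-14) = 95 / 714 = 0.13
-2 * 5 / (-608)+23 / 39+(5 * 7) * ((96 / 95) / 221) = 154435 / 201552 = 0.77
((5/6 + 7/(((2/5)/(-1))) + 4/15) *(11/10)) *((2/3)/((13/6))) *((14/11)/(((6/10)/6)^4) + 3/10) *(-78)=688816236/125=5510529.89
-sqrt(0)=0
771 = 771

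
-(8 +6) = -14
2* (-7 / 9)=-14 / 9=-1.56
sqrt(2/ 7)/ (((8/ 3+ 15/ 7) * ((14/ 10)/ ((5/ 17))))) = 75 * sqrt(14)/ 12019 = 0.02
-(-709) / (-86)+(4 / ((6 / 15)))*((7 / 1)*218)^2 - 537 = 2002614469 / 86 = 23286214.76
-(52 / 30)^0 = -1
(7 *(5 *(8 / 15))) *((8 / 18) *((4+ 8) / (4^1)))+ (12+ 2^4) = 476 / 9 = 52.89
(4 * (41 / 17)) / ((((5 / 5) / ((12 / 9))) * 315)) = 656 / 16065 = 0.04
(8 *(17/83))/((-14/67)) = -4556/581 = -7.84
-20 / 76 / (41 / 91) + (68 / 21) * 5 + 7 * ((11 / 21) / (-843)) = 215162132 / 13790637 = 15.60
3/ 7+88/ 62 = 401/ 217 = 1.85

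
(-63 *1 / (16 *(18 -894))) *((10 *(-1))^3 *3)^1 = -7875 / 584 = -13.48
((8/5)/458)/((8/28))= 14/1145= 0.01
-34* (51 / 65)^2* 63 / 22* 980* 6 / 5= -3275949096 / 46475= -70488.42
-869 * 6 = -5214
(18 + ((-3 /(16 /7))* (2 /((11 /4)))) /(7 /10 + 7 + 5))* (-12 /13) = -300492 /18161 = -16.55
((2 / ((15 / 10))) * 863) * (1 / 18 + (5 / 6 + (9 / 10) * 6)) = 976916 / 135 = 7236.41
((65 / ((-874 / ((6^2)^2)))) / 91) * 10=-32400 / 3059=-10.59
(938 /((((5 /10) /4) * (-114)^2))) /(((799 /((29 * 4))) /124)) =26984384 /2595951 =10.39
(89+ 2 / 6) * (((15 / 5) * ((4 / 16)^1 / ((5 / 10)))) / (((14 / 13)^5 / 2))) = 24876631 / 134456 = 185.02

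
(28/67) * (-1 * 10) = -280/67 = -4.18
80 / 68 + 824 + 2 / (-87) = 1220402 / 1479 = 825.15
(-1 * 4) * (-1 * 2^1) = 8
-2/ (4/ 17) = -17/ 2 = -8.50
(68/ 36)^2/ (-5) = -289/ 405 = -0.71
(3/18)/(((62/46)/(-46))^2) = 194.13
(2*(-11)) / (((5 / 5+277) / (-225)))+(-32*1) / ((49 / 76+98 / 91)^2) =2819278963 / 402182739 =7.01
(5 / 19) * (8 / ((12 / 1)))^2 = 20 / 171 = 0.12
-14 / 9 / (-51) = 14 / 459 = 0.03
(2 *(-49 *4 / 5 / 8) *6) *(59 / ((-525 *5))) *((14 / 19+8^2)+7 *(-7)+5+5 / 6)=1015567 / 35625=28.51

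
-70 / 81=-0.86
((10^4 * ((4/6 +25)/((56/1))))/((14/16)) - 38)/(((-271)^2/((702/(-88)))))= -6388317/11309914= -0.56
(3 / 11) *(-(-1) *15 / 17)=45 / 187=0.24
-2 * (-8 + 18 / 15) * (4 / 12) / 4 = 17 / 15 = 1.13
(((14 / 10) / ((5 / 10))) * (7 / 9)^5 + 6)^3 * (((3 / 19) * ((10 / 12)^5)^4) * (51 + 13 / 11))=432019673027637122344970703125 / 6401735655577480151593900416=67.48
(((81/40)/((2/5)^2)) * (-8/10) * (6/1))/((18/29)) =-783/8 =-97.88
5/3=1.67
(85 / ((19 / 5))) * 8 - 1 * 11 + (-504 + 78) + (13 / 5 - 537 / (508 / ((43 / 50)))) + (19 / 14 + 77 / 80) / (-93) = -53699777491 / 209448400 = -256.39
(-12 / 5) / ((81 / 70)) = -56 / 27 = -2.07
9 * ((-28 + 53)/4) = 56.25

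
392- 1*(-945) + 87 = 1424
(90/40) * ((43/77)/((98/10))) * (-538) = -520515/7546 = -68.98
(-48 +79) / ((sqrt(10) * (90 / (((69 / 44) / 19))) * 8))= 713 * sqrt(10) / 2006400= 0.00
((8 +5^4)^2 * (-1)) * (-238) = 95363982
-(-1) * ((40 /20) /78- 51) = -1988 /39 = -50.97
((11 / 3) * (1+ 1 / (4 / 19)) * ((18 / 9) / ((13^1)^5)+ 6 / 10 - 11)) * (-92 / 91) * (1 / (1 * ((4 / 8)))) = 443.35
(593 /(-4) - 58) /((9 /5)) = -1375 /12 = -114.58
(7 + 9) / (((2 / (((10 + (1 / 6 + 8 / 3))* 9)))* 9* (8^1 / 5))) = 385 / 6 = 64.17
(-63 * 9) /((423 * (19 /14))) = -882 /893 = -0.99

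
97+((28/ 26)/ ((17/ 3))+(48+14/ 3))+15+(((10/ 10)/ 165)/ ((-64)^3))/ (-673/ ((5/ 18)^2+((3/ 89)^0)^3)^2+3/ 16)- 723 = -376813557371912717179/ 675119750458982400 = -558.14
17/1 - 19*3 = -40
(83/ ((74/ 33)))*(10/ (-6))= -4565/ 74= -61.69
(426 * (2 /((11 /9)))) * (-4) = -30672 /11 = -2788.36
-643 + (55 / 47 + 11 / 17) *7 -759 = -1110034 / 799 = -1389.28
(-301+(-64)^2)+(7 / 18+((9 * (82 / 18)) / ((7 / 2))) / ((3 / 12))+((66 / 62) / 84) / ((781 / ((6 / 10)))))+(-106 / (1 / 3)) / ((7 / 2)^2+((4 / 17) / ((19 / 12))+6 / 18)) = 522422370054013 / 136857607740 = 3817.27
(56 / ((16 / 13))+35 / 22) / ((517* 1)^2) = 0.00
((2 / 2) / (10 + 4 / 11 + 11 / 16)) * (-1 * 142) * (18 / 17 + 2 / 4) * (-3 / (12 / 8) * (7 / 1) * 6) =55632192 / 33065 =1682.51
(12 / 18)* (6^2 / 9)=8 / 3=2.67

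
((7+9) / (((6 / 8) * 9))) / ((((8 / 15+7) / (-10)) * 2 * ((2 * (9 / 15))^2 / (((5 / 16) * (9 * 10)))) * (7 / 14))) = -62500 / 1017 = -61.46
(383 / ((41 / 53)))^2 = 412049401 / 1681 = 245121.59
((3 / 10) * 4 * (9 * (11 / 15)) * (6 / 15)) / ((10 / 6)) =1188 / 625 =1.90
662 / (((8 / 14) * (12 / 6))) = 2317 / 4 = 579.25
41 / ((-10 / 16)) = -328 / 5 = -65.60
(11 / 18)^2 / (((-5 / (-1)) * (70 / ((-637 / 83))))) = -11011 / 1344600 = -0.01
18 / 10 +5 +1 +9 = 84 / 5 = 16.80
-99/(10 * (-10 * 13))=99/1300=0.08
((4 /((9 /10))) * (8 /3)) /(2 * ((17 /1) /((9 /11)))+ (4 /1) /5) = 0.28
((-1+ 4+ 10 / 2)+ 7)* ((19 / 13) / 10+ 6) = 2397 / 26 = 92.19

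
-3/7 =-0.43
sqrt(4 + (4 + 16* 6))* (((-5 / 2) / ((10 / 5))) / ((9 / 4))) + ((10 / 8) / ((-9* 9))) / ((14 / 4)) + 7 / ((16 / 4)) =3959 / 2268 - 10* sqrt(26) / 9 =-3.92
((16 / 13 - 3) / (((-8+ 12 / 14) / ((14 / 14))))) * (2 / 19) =161 / 6175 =0.03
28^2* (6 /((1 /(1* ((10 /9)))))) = 15680 /3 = 5226.67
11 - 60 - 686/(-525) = -3577/75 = -47.69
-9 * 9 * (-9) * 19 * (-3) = -41553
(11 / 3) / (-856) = -11 / 2568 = -0.00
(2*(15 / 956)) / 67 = 15 / 32026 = 0.00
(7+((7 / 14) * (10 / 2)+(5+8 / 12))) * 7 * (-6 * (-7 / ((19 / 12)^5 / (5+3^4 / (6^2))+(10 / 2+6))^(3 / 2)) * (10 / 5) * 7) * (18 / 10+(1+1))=308124220465152 * sqrt(1941879237) / 2491012664217005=5450.81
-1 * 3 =-3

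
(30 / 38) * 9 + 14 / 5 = 941 / 95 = 9.91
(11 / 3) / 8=11 / 24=0.46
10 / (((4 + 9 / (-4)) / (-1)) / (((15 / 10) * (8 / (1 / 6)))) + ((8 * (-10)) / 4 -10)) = -2880 / 8647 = -0.33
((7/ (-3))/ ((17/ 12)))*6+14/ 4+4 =-81/ 34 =-2.38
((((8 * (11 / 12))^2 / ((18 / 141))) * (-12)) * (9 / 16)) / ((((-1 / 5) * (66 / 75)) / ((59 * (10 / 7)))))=19064375 / 14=1361741.07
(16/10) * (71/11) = 568/55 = 10.33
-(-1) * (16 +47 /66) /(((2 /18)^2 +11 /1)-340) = -29781 /586256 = -0.05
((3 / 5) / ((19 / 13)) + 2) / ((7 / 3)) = 687 / 665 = 1.03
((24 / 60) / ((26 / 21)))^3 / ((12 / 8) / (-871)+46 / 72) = 0.05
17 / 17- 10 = -9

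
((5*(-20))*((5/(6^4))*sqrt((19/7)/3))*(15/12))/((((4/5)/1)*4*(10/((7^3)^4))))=-198412336.22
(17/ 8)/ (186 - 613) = -17/ 3416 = -0.00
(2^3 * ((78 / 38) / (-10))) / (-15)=52 / 475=0.11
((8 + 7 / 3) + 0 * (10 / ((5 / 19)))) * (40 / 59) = 1240 / 177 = 7.01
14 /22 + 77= 854 /11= 77.64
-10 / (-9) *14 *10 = 1400 / 9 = 155.56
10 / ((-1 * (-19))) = 10 / 19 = 0.53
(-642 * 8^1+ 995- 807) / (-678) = 7.30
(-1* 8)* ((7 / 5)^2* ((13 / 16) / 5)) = -637 / 250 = -2.55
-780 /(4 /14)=-2730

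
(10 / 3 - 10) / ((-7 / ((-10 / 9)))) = -200 / 189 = -1.06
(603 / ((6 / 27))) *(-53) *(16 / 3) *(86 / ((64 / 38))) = -78331509 / 2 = -39165754.50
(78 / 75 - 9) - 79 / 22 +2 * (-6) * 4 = -32753 / 550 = -59.55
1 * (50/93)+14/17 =1.36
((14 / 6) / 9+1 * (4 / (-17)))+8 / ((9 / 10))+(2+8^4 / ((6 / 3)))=945041 / 459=2058.91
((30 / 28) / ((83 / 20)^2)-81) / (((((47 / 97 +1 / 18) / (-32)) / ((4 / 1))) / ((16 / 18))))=775366883328 / 45474289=17050.67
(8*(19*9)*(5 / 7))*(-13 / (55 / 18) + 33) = 2162808 / 77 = 28088.42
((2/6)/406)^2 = 1/1483524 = 0.00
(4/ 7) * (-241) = -137.71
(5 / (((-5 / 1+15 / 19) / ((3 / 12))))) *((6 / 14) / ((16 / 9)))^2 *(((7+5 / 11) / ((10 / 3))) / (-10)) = 1703673 / 441548800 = 0.00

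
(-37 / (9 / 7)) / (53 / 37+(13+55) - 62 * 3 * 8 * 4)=9583 / 1958895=0.00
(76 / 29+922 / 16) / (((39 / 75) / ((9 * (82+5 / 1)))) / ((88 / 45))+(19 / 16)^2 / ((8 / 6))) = 295194240 / 5183819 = 56.95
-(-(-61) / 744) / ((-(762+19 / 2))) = 0.00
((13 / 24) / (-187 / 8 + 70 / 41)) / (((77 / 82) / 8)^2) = -229369088 / 126412209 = -1.81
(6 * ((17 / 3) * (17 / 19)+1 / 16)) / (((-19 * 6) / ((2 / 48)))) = -4681 / 415872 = -0.01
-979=-979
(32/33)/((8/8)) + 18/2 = 329/33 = 9.97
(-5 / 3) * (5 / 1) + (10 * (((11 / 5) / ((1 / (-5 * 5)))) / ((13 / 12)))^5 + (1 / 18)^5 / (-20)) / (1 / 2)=-47327351277808641323293 / 7015833714240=-6745791477.60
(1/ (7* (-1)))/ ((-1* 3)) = 1/ 21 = 0.05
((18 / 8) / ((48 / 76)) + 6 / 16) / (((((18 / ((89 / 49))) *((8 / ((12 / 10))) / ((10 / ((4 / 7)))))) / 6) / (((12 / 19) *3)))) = 7209 / 608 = 11.86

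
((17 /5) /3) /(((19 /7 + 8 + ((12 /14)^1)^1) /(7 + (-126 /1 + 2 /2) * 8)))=-39389 /405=-97.26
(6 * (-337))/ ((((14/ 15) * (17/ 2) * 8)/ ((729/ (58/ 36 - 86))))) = 99497565/ 361522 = 275.22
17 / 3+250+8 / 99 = 25319 / 99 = 255.75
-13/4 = -3.25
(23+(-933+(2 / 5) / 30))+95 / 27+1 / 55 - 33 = -6975416 / 7425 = -939.45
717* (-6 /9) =-478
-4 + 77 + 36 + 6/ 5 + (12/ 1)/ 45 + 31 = 2122/ 15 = 141.47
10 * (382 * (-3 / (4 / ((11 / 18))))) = -10505 / 6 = -1750.83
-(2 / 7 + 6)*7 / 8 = -11 / 2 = -5.50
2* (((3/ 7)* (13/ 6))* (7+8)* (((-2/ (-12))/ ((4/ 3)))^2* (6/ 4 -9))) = -2925/ 896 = -3.26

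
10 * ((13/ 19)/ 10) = 13/ 19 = 0.68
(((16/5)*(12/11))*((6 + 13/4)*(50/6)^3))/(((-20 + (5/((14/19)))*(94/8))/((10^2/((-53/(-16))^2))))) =530432000000/186042879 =2851.13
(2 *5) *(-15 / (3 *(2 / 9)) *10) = -2250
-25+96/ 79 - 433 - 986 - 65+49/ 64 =-7619489/ 5056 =-1507.02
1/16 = 0.06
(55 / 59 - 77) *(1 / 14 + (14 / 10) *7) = -1550604 / 2065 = -750.90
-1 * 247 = -247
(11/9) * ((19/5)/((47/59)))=12331/2115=5.83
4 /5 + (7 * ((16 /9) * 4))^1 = 2276 /45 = 50.58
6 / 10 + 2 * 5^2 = 253 / 5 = 50.60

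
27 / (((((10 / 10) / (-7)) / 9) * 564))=-567 / 188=-3.02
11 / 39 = 0.28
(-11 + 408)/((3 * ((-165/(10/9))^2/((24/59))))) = 0.00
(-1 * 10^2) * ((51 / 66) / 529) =-850 / 5819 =-0.15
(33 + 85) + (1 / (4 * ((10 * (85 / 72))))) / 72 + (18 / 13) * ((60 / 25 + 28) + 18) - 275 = -3977307 / 44200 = -89.98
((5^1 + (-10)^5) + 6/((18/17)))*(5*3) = -1499840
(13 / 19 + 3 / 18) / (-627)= -97 / 71478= -0.00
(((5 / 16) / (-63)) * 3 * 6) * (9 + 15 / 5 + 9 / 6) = -135 / 112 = -1.21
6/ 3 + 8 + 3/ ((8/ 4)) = 23/ 2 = 11.50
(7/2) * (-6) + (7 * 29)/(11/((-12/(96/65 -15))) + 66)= -375263/20383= -18.41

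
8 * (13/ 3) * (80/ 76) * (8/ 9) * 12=66560/ 171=389.24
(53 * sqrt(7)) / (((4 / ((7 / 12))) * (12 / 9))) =371 * sqrt(7) / 64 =15.34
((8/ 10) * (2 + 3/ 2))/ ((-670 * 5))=-7/ 8375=-0.00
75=75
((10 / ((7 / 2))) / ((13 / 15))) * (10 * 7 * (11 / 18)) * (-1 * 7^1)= -38500 / 39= -987.18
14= 14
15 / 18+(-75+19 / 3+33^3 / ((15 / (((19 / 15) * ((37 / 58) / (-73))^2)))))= -90890785381 / 1344506700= -67.60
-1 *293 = -293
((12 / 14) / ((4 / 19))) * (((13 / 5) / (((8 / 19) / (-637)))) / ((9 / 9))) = -1281189 / 80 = -16014.86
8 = 8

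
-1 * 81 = -81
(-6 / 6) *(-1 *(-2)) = -2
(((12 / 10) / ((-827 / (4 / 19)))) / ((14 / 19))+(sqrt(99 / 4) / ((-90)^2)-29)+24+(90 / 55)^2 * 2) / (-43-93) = -0.00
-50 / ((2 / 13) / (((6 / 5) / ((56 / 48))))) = -2340 / 7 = -334.29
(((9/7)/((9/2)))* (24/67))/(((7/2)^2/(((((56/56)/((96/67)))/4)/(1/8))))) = 4/343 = 0.01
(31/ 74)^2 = 961/ 5476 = 0.18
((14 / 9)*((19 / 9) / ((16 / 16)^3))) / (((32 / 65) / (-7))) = -60515 / 1296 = -46.69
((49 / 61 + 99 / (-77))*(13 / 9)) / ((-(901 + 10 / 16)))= 0.00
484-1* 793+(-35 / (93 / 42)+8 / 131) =-1318791 / 4061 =-324.75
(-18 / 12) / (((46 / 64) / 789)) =-1646.61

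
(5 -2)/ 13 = 3/ 13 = 0.23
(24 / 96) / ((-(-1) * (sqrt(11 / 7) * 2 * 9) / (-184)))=-23 * sqrt(77) / 99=-2.04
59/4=14.75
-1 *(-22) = 22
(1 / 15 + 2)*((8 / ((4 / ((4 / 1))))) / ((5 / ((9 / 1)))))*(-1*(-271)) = 201624 / 25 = 8064.96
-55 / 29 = -1.90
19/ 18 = 1.06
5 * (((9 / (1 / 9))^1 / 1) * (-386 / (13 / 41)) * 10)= -64095300 / 13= -4930407.69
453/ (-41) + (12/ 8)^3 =-2517/ 328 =-7.67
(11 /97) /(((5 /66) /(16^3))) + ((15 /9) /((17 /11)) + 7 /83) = 12590042338 /2053005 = 6132.49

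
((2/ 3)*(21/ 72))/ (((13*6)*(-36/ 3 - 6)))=-7/ 50544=-0.00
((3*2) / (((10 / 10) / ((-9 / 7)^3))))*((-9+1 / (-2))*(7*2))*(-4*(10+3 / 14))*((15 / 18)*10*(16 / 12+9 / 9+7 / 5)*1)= -105636960 / 49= -2155856.33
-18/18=-1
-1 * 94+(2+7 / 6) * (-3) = -207 / 2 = -103.50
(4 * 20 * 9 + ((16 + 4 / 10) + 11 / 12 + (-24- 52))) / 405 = 39679 / 24300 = 1.63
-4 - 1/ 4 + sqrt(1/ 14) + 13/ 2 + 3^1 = sqrt(14)/ 14 + 21/ 4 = 5.52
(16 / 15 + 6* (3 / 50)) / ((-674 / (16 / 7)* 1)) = -0.00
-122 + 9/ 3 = -119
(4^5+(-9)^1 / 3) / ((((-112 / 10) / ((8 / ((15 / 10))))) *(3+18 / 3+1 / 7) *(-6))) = 8.86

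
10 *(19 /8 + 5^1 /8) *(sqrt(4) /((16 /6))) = 45 /2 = 22.50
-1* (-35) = 35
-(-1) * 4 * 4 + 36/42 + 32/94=5658/329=17.20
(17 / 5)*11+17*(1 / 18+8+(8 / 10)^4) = 2039711 / 11250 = 181.31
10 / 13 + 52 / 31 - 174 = -171.55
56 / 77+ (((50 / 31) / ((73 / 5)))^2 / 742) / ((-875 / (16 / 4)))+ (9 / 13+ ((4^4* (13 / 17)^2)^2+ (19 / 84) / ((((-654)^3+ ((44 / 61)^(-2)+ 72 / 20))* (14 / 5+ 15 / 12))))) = 334637626332289586905249537877145329 / 14931024490374973349120263268757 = 22412.23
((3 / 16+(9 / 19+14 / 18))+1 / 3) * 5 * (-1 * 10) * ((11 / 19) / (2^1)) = -25.65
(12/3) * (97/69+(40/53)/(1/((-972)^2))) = 10430435924/3657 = 2852183.74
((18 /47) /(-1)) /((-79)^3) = 18 /23172833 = 0.00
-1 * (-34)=34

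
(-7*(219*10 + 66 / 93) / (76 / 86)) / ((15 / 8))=-81766048 / 8835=-9254.79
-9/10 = -0.90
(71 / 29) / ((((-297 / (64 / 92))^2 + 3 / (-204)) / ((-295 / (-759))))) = 91152640 / 17460522304203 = 0.00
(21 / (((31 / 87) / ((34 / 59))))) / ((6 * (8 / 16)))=20706 / 1829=11.32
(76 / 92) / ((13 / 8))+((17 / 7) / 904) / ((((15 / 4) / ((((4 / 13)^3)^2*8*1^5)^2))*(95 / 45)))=20470128336855955256 / 40266895950163199135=0.51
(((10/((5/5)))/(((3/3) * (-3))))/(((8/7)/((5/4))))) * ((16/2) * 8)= -700/3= -233.33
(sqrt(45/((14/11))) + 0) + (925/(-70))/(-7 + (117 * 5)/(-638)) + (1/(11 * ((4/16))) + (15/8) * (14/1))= 3 * sqrt(770)/14 + 43999707/1555708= 34.23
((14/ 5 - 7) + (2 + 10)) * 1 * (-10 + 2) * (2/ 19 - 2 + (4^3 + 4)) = -4124.97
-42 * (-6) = 252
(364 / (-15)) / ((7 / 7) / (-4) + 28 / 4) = -1456 / 405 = -3.60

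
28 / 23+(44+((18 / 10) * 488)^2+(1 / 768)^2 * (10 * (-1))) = 771631.78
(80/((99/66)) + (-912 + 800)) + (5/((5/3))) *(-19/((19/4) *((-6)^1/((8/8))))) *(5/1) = -48.67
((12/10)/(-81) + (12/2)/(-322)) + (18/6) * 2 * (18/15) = 31153/4347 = 7.17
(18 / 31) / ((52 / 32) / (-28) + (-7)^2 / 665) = 42560 / 1147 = 37.11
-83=-83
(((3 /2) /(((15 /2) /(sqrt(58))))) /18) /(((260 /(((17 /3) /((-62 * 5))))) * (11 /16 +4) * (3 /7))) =-119 * sqrt(58) /306028125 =-0.00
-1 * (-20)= 20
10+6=16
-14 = -14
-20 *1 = -20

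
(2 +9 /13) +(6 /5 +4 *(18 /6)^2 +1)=2658 /65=40.89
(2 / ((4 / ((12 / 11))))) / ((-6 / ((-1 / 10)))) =1 / 110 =0.01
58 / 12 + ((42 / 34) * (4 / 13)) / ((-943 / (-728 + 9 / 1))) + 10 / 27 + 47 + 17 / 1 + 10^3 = 12035825395 / 11253762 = 1069.49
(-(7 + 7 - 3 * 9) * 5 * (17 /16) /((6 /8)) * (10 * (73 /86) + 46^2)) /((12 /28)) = 235538485 /516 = 456469.93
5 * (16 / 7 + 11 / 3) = 625 / 21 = 29.76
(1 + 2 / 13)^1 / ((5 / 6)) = 18 / 13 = 1.38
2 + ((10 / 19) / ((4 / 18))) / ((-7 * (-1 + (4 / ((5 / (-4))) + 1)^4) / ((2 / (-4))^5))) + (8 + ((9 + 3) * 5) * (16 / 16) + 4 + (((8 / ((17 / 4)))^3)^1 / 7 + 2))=7517584994159 / 97690249216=76.95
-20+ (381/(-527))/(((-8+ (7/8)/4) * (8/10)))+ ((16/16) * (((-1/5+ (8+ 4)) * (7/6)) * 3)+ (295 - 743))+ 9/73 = -13617282741/31930930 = -426.46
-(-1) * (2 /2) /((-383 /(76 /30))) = -38 /5745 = -0.01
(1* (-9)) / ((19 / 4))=-1.89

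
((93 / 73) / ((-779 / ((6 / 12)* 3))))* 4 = -558 / 56867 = -0.01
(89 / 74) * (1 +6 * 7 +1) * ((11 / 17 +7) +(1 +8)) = 554114 / 629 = 880.94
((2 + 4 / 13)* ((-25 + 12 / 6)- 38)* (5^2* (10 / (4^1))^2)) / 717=-190625 / 6214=-30.68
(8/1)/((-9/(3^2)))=-8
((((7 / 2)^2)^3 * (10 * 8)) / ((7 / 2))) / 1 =84035 / 2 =42017.50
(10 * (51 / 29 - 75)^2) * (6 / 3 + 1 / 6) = 97746480 / 841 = 116226.49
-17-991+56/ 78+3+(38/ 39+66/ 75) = -325789/ 325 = -1002.43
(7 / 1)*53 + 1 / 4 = 1485 / 4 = 371.25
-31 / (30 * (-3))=31 / 90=0.34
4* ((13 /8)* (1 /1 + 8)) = 117 /2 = 58.50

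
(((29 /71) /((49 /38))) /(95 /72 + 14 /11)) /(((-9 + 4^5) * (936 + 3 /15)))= 30096 /234034594829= 0.00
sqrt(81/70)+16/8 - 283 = -281+9*sqrt(70)/70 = -279.92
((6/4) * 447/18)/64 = 149/256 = 0.58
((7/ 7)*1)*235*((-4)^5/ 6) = -120320/ 3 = -40106.67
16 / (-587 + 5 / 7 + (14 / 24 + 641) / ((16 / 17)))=21504 / 128213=0.17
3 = 3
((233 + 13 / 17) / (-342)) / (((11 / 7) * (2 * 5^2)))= -13909 / 1598850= -0.01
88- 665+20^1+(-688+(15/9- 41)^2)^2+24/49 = 2927198587/3969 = 737515.39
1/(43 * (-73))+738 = 2316581/3139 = 738.00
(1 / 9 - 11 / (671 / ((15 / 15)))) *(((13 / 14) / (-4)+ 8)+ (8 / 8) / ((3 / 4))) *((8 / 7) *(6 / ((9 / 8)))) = 1272128 / 242109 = 5.25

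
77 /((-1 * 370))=-77 /370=-0.21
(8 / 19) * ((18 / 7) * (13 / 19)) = 1872 / 2527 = 0.74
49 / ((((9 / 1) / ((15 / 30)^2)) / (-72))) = -98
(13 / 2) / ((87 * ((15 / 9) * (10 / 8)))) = 0.04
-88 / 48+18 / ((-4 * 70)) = -797 / 420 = -1.90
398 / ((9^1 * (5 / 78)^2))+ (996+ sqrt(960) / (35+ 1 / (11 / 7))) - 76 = 11 * sqrt(15) / 49+ 292048 / 25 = 11682.79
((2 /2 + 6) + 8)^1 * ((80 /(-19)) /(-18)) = 200 /57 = 3.51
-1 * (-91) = 91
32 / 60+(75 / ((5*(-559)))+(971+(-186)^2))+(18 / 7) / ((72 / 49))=1192992863 / 33540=35569.26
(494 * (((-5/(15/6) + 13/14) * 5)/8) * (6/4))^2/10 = 617716125/25088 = 24621.98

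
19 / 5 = 3.80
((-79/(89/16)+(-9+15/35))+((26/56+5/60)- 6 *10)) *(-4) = 614722/1869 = 328.90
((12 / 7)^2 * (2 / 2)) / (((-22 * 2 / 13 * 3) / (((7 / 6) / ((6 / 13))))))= -169 / 231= -0.73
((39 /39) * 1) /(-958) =-1 /958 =-0.00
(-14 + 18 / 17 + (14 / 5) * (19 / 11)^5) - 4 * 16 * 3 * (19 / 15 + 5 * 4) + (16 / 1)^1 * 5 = -10877798082 / 2737867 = -3973.09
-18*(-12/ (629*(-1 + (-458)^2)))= 0.00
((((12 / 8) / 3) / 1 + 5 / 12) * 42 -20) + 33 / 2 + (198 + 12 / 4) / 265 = 9476 / 265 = 35.76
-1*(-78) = 78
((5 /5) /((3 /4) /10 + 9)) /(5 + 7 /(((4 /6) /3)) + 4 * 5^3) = 80 /389499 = 0.00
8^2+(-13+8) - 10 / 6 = 172 / 3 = 57.33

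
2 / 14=1 / 7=0.14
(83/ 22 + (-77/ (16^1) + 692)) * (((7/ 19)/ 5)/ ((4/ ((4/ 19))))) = 851263/ 317680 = 2.68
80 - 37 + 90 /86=1894 /43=44.05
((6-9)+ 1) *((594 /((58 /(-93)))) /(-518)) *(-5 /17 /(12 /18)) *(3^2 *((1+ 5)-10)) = -58.41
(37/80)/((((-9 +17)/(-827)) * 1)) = -30599/640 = -47.81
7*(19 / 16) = 133 / 16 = 8.31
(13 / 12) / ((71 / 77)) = 1001 / 852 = 1.17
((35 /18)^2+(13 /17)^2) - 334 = -30865643 /93636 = -329.63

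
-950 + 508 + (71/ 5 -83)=-2554/ 5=-510.80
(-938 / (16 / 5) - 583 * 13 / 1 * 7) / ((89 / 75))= -32007675 / 712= -44954.60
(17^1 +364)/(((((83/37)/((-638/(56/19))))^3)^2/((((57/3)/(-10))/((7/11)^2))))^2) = 32580295210476433224424553274827820414785609791902515777000109655211868981/5959717097801894574381344052227746265930137600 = 5466751974266182936698547000.00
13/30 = 0.43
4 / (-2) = -2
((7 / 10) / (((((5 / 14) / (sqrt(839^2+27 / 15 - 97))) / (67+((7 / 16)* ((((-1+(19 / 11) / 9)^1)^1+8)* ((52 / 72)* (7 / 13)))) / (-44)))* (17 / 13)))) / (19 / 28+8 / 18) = 2754694397* sqrt(17595645) / 154093500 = 74987.99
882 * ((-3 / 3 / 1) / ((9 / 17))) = -1666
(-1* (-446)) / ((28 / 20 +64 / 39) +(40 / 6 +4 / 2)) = 28990 / 761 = 38.09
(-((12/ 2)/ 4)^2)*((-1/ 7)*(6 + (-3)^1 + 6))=81/ 28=2.89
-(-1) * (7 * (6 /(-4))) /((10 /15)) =-63 /4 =-15.75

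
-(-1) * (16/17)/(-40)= -0.02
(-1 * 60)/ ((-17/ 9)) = 540/ 17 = 31.76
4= 4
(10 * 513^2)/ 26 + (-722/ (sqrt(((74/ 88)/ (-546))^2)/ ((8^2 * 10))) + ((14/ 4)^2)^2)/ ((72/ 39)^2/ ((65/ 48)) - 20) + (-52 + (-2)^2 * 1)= 3644856661021297/ 211147456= 17262138.65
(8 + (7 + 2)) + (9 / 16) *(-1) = 263 / 16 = 16.44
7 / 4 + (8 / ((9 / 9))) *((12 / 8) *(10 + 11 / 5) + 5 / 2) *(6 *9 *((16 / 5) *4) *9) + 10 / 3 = 310543861 / 300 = 1035146.20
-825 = -825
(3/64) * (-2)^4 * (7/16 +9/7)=579/448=1.29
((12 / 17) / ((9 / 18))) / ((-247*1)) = -0.01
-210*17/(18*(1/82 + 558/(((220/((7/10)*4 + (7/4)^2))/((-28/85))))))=4561865000/112382211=40.59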